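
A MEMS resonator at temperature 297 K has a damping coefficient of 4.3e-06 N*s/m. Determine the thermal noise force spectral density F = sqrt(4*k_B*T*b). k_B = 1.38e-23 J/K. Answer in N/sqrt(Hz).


Step 1: Compute 4 * k_B * T * b
= 4 * 1.38e-23 * 297 * 4.3e-06
= 7.0496e-26 N^2/Hz
Step 2: F_noise = sqrt(7.0496e-26)
F_noise = 2.66e-13 N/sqrt(Hz)


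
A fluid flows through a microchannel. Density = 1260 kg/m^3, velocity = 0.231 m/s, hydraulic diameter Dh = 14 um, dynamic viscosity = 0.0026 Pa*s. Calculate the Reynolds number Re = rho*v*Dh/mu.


Step 1: Convert Dh to meters: Dh = 14e-6 m
Step 2: Re = rho * v * Dh / mu
Re = 1260 * 0.231 * 14e-6 / 0.0026
Re = 1.567


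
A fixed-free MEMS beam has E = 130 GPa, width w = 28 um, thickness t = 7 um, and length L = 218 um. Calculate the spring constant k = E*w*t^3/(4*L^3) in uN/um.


Step 1: Convert E to consistent units (1 GPa = 1000 uN/um^2).
E = 130 GPa = 130000 uN/um^2
Step 2: Compute t^3 = 7^3 = 343
Step 3: Compute L^3 = 218^3 = 10360232
Step 4: k = 130000 * 28 * 343 / (4 * 10360232)
k = 30.1277 uN/um


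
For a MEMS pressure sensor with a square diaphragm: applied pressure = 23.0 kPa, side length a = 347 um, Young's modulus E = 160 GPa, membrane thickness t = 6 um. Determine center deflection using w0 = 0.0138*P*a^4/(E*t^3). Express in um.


Step 1: Convert pressure to compatible units (E is in GPa, so P in GPa).
P = 23.0 kPa = 23.0e-6 GPa
Step 2: Compute numerator: 0.0138 * P * a^4.
a^4 = 347^4 = 14498327281
numerator = 0.0138 * 23.0e-6 * 14498327281 = 4.60177e+03
Step 3: Compute denominator: E * t^3 = 160 * 6^3 = 34560
Step 4: w0 = numerator / denominator = 4.60177e+03 / 34560 = 0.1332 um


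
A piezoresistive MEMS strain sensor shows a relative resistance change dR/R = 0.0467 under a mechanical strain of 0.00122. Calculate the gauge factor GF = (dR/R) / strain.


Step 1: Identify values.
dR/R = 0.0467, strain = 0.00122
Step 2: GF = (dR/R) / strain = 0.0467 / 0.00122
GF = 38.3


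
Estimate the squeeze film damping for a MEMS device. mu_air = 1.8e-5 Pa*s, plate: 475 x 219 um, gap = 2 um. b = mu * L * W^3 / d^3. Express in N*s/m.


Step 1: Convert to SI.
L = 475e-6 m, W = 219e-6 m, d = 2e-6 m
Step 2: W^3 = (219e-6)^3 = 1.05e-11 m^3
Step 3: d^3 = (2e-6)^3 = 8.00e-18 m^3
Step 4: b = 1.8e-5 * 475e-6 * 1.05e-11 / 8.00e-18
b = 1.12e-02 N*s/m


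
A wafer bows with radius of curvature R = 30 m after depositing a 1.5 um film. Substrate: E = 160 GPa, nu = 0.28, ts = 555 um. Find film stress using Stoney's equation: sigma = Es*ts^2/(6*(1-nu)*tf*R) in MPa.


Step 1: Compute numerator: Es * ts^2 = 160 * 555^2 = 49284000 (GPa*um^2)
Step 2: Compute denominator (R in um): 6*(1-nu)*tf*R = 6*0.72*1.5*30e6 = 194400000.0 (um^2)
Step 3: sigma (GPa) = 49284000 / 194400000.0 = 2.53519e-01 GPa
Step 4: Convert to MPa (x1000): sigma = 253.5 MPa


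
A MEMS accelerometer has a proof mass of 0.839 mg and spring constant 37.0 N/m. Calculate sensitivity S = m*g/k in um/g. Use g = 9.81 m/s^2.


Step 1: Convert mass: m = 0.839 mg = 8.39e-07 kg
Step 2: S = m * g / k = 8.39e-07 * 9.81 / 37.0
Step 3: S = 2.22e-07 m/g
Step 4: Convert to um/g: S = 0.222 um/g


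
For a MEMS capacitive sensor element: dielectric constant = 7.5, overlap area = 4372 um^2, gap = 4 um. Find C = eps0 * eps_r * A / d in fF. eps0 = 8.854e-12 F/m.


Step 1: Convert area to m^2: A = 4372e-12 m^2
Step 2: Convert gap to m: d = 4e-6 m
Step 3: C = eps0 * eps_r * A / d
C = 8.854e-12 * 7.5 * 4372e-12 / 4e-6
Step 4: Convert to fF (multiply by 1e15).
C = 72.58 fF


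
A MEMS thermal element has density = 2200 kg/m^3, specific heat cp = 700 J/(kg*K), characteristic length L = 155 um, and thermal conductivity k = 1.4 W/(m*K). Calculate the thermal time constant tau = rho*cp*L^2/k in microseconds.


Step 1: Convert L to m: L = 155e-6 m
Step 2: L^2 = (155e-6)^2 = 2.4025e-08 m^2
Step 3: tau = 2200 * 700 * 2.4025e-08 / 1.4 = 2.64275e-02 s
Step 4: Convert to microseconds (multiply by 1e6).
tau = 26427.5 us


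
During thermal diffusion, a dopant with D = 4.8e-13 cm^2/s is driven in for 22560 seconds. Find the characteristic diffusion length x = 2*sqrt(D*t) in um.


Step 1: Compute D*t = 4.8e-13 * 22560 = 1.08288e-08 cm^2
Step 2: sqrt(D*t) = 1.04062e-04 cm
Step 3: x = 2 * 1.04062e-04 cm = 2.08124e-04 cm
Step 4: Convert to um (1 cm = 1e4 um): x = 2.081 um


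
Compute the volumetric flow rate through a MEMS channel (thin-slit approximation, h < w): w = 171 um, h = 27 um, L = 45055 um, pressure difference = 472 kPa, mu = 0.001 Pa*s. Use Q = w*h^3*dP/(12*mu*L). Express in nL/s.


Step 1: Convert all dimensions to SI (meters).
w = 171e-6 m, h = 27e-6 m, L = 45055e-6 m, dP = 472e3 Pa
Step 2: Q = w * h^3 * dP / (12 * mu * L)
Q = 171e-6 * (27e-6)^3 * 472e3 / (12 * 0.001 * 45055e-6) = 2.93836107e-09 m^3/s
Step 3: Convert Q from m^3/s to nL/s (1 m^3 = 1e12 nL, so multiply by 1e12).
Q = 2938.361 nL/s


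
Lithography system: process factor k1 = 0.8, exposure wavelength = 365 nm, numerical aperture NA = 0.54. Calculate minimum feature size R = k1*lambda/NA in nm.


Step 1: Identify values: k1 = 0.8, lambda = 365 nm, NA = 0.54
Step 2: R = k1 * lambda / NA
R = 0.8 * 365 / 0.54
R = 540.7 nm


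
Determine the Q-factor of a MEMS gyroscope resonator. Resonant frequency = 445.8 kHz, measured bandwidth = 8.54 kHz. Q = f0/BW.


Step 1: Q = f0 / bandwidth
Step 2: Q = 445.8 / 8.54
Q = 52.2


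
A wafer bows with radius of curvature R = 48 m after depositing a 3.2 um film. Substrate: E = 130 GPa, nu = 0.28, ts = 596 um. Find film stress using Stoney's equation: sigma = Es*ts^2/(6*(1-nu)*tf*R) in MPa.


Step 1: Compute numerator: Es * ts^2 = 130 * 596^2 = 46178080 (GPa*um^2)
Step 2: Compute denominator (R in um): 6*(1-nu)*tf*R = 6*0.72*3.2*48e6 = 663552000.0 (um^2)
Step 3: sigma (GPa) = 46178080 / 663552000.0 = 6.9592e-02 GPa
Step 4: Convert to MPa (x1000): sigma = 69.6 MPa


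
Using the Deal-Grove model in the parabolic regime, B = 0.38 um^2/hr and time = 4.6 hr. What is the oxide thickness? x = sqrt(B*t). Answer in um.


Step 1: Compute B*t = 0.38 * 4.6 = 1.748
Step 2: x = sqrt(1.748)
x = 1.322 um


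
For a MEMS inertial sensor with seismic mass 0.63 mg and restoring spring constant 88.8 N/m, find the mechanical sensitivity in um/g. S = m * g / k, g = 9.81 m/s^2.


Step 1: Convert mass: m = 0.63 mg = 6.30e-07 kg
Step 2: S = m * g / k = 6.30e-07 * 9.81 / 88.8
Step 3: S = 6.96e-08 m/g
Step 4: Convert to um/g: S = 0.07 um/g


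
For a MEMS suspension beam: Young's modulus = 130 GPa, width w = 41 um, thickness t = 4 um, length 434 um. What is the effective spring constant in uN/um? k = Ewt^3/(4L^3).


Step 1: Convert E to consistent units (1 GPa = 1000 uN/um^2).
E = 130 GPa = 130000 uN/um^2
Step 2: Compute t^3 = 4^3 = 64
Step 3: Compute L^3 = 434^3 = 81746504
Step 4: k = 130000 * 41 * 64 / (4 * 81746504)
k = 1.0432 uN/um


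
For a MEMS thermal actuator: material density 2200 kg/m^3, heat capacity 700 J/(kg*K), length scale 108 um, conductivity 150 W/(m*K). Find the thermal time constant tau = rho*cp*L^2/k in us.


Step 1: Convert L to m: L = 108e-6 m
Step 2: L^2 = (108e-6)^2 = 1.1664e-08 m^2
Step 3: tau = 2200 * 700 * 1.1664e-08 / 150 = 1.197504e-04 s
Step 4: Convert to microseconds (multiply by 1e6).
tau = 119.75 us


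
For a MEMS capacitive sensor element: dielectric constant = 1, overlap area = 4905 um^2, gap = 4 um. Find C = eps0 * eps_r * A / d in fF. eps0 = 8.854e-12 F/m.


Step 1: Convert area to m^2: A = 4905e-12 m^2
Step 2: Convert gap to m: d = 4e-6 m
Step 3: C = eps0 * eps_r * A / d
C = 8.854e-12 * 1 * 4905e-12 / 4e-6
Step 4: Convert to fF (multiply by 1e15).
C = 10.86 fF


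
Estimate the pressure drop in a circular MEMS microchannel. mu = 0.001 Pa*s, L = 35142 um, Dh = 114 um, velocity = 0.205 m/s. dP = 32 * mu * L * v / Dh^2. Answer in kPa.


Step 1: Convert to SI: L = 35142e-6 m, Dh = 114e-6 m
Step 2: dP = 32 * 0.001 * 35142e-6 * 0.205 / (114e-6)^2
Step 3: dP = 17738.65 Pa
Step 4: Convert to kPa: dP = 17.74 kPa


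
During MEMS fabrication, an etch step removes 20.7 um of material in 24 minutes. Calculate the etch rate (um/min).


Step 1: Etch rate = depth / time
Step 2: rate = 20.7 / 24
rate = 0.862 um/min


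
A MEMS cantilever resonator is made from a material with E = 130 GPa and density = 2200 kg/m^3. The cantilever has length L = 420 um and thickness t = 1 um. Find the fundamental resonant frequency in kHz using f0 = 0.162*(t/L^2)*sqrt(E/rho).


Step 1: Convert units to SI.
t_SI = 1e-6 m, L_SI = 420e-6 m
Step 2: Calculate sqrt(E/rho).
sqrt(130e9 / 2200) = 7687.06 m/s
Step 3: Compute f0.
f0 = 0.162 * 1e-6 / (420e-6)^2 * 7687.06 = 7059.5 Hz = 7.06 kHz


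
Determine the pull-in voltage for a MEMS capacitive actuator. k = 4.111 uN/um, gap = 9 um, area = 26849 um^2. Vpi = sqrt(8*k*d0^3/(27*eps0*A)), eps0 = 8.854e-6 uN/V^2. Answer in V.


Step 1: Compute numerator: 8 * k * d0^3 = 8 * 4.111 * 9^3 = 23975.352
Step 2: Compute denominator: 27 * eps0 * A = 27 * 8.854e-6 * 26849 = 6.418468
Step 3: Vpi = sqrt(23975.352 / 6.418468)
Vpi = 61.12 V


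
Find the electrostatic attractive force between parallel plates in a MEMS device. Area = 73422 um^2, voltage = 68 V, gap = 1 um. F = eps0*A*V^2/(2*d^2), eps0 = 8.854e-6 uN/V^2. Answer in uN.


Step 1: Identify parameters.
eps0 = 8.854e-6 uN/V^2, A = 73422 um^2, V = 68 V, d = 1 um
Step 2: Compute V^2 = 68^2 = 4624
Step 3: Compute d^2 = 1^2 = 1
Step 4: F = 0.5 * 8.854e-6 * 73422 * 4624 / 1
F = 1502.981 uN


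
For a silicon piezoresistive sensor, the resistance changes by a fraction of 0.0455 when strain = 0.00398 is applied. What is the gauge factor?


Step 1: Identify values.
dR/R = 0.0455, strain = 0.00398
Step 2: GF = (dR/R) / strain = 0.0455 / 0.00398
GF = 11.4


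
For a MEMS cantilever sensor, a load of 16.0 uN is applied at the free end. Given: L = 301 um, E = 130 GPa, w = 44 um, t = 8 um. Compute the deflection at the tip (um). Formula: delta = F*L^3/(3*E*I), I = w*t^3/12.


Step 1: Calculate the second moment of area.
I = w * t^3 / 12 = 44 * 8^3 / 12 = 1877.3333 um^4
Step 2: Convert E to consistent units (1 GPa = 1000 uN/um^2).
E = 130 GPa = 130000 uN/um^2
Step 3: Calculate tip deflection.
delta = F * L^3 / (3 * E * I)
delta = 16.0 * 301^3 / (3 * 130000 * 1877.3333)
delta = 0.596 um


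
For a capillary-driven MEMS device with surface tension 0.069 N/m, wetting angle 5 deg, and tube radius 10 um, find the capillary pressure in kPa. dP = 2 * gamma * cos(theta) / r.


Step 1: cos(5 deg) = 0.9962
Step 2: Convert r to m: r = 10e-6 m
Step 3: dP = 2 * 0.069 * 0.9962 / 10e-6 = 13747.6 Pa
Step 4: Convert Pa to kPa (divide by 1000).
dP = 13.75 kPa


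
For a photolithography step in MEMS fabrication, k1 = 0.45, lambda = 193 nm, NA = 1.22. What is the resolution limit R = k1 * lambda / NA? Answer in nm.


Step 1: Identify values: k1 = 0.45, lambda = 193 nm, NA = 1.22
Step 2: R = k1 * lambda / NA
R = 0.45 * 193 / 1.22
R = 71.2 nm


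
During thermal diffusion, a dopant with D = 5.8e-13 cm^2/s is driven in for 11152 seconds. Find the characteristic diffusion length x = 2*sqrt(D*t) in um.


Step 1: Compute D*t = 5.8e-13 * 11152 = 6.46816e-09 cm^2
Step 2: sqrt(D*t) = 8.04249e-05 cm
Step 3: x = 2 * 8.04249e-05 cm = 1.608498e-04 cm
Step 4: Convert to um (1 cm = 1e4 um): x = 1.608 um


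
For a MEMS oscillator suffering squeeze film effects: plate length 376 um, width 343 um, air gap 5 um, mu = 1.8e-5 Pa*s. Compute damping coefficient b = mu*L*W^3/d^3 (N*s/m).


Step 1: Convert to SI.
L = 376e-6 m, W = 343e-6 m, d = 5e-6 m
Step 2: W^3 = (343e-6)^3 = 4.04e-11 m^3
Step 3: d^3 = (5e-6)^3 = 1.25e-16 m^3
Step 4: b = 1.8e-5 * 376e-6 * 4.04e-11 / 1.25e-16
b = 2.18e-03 N*s/m


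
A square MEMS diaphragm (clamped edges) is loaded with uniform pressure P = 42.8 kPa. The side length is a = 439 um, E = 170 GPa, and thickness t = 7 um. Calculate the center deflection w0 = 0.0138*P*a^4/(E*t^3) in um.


Step 1: Convert pressure to compatible units (E is in GPa, so P in GPa).
P = 42.8 kPa = 42.8e-6 GPa
Step 2: Compute numerator: 0.0138 * P * a^4.
a^4 = 439^4 = 37141383841
numerator = 0.0138 * 42.8e-6 * 37141383841 = 2.19372e+04
Step 3: Compute denominator: E * t^3 = 170 * 7^3 = 58310
Step 4: w0 = numerator / denominator = 2.19372e+04 / 58310 = 0.3762 um


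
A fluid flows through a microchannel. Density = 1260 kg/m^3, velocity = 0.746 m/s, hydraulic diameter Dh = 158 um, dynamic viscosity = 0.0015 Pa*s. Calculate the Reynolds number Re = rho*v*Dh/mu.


Step 1: Convert Dh to meters: Dh = 158e-6 m
Step 2: Re = rho * v * Dh / mu
Re = 1260 * 0.746 * 158e-6 / 0.0015
Re = 99.009


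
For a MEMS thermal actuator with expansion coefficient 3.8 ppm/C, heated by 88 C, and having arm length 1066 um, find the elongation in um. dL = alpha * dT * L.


Step 1: Convert CTE: alpha = 3.8 ppm/C = 3.8e-6 /C
Step 2: dL = 3.8e-6 * 88 * 1066
dL = 0.3565 um


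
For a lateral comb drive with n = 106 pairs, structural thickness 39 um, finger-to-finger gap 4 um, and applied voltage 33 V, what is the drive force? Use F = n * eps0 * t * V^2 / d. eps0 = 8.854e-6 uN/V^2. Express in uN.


Step 1: Parameters: n=106, eps0=8.854e-6 uN/V^2, t=39 um, V=33 V, d=4 um
Step 2: V^2 = 1089
Step 3: F = 106 * 8.854e-6 * 39 * 1089 / 4
F = 9.965 uN


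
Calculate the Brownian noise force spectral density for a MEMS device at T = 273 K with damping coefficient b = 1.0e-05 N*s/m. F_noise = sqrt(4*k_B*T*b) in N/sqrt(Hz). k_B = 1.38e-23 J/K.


Step 1: Compute 4 * k_B * T * b
= 4 * 1.38e-23 * 273 * 1.0e-05
= 1.5070e-25 N^2/Hz
Step 2: F_noise = sqrt(1.5070e-25)
F_noise = 3.88e-13 N/sqrt(Hz)


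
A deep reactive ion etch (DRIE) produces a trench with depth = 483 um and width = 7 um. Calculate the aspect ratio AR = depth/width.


Step 1: AR = depth / width
Step 2: AR = 483 / 7
AR = 69.0


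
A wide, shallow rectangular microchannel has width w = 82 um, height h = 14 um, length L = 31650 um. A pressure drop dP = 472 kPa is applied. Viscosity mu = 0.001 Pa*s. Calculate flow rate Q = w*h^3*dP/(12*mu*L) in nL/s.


Step 1: Convert all dimensions to SI (meters).
w = 82e-6 m, h = 14e-6 m, L = 31650e-6 m, dP = 472e3 Pa
Step 2: Q = w * h^3 * dP / (12 * mu * L)
Q = 82e-6 * (14e-6)^3 * 472e3 / (12 * 0.001 * 31650e-6) = 2.796308e-10 m^3/s
Step 3: Convert Q from m^3/s to nL/s (1 m^3 = 1e12 nL, so multiply by 1e12).
Q = 279.631 nL/s


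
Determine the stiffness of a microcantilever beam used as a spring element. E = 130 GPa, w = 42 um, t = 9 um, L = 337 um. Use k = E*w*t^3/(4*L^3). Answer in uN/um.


Step 1: Convert E to consistent units (1 GPa = 1000 uN/um^2).
E = 130 GPa = 130000 uN/um^2
Step 2: Compute t^3 = 9^3 = 729
Step 3: Compute L^3 = 337^3 = 38272753
Step 4: k = 130000 * 42 * 729 / (4 * 38272753)
k = 25.9998 uN/um


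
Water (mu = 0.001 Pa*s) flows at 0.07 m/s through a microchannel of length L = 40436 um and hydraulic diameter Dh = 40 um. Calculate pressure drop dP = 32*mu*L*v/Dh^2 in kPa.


Step 1: Convert to SI: L = 40436e-6 m, Dh = 40e-6 m
Step 2: dP = 32 * 0.001 * 40436e-6 * 0.07 / (40e-6)^2
Step 3: dP = 56610.40 Pa
Step 4: Convert to kPa: dP = 56.61 kPa


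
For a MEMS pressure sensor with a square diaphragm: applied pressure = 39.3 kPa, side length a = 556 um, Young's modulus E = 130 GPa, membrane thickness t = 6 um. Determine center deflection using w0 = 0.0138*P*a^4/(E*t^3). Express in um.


Step 1: Convert pressure to compatible units (E is in GPa, so P in GPa).
P = 39.3 kPa = 39.3e-6 GPa
Step 2: Compute numerator: 0.0138 * P * a^4.
a^4 = 556^4 = 95565066496
numerator = 0.0138 * 39.3e-6 * 95565066496 = 5.182876e+04
Step 3: Compute denominator: E * t^3 = 130 * 6^3 = 28080
Step 4: w0 = numerator / denominator = 5.182876e+04 / 28080 = 1.8458 um


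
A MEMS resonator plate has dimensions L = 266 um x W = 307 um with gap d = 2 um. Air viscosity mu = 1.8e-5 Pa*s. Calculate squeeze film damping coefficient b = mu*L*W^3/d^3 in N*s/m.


Step 1: Convert to SI.
L = 266e-6 m, W = 307e-6 m, d = 2e-6 m
Step 2: W^3 = (307e-6)^3 = 2.89e-11 m^3
Step 3: d^3 = (2e-6)^3 = 8.00e-18 m^3
Step 4: b = 1.8e-5 * 266e-6 * 2.89e-11 / 8.00e-18
b = 1.73e-02 N*s/m


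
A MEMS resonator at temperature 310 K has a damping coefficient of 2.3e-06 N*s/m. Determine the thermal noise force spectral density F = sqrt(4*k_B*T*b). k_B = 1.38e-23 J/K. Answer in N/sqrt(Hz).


Step 1: Compute 4 * k_B * T * b
= 4 * 1.38e-23 * 310 * 2.3e-06
= 3.9358e-26 N^2/Hz
Step 2: F_noise = sqrt(3.9358e-26)
F_noise = 1.98e-13 N/sqrt(Hz)


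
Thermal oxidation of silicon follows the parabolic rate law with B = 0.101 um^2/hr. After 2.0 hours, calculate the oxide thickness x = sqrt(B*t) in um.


Step 1: Compute B*t = 0.101 * 2.0 = 0.202
Step 2: x = sqrt(0.202)
x = 0.449 um


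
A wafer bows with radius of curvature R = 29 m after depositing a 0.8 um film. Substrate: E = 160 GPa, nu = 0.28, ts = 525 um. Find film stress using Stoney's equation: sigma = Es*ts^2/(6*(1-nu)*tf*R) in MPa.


Step 1: Compute numerator: Es * ts^2 = 160 * 525^2 = 44100000 (GPa*um^2)
Step 2: Compute denominator (R in um): 6*(1-nu)*tf*R = 6*0.72*0.8*29e6 = 100224000.0 (um^2)
Step 3: sigma (GPa) = 44100000 / 100224000.0 = 4.40014e-01 GPa
Step 4: Convert to MPa (x1000): sigma = 440.0 MPa


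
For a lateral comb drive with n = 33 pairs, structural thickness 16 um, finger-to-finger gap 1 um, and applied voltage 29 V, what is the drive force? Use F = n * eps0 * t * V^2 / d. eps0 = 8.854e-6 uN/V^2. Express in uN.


Step 1: Parameters: n=33, eps0=8.854e-6 uN/V^2, t=16 um, V=29 V, d=1 um
Step 2: V^2 = 841
Step 3: F = 33 * 8.854e-6 * 16 * 841 / 1
F = 3.932 uN


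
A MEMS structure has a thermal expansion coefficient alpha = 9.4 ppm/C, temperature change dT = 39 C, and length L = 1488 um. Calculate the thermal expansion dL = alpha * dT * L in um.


Step 1: Convert CTE: alpha = 9.4 ppm/C = 9.4e-6 /C
Step 2: dL = 9.4e-6 * 39 * 1488
dL = 0.5455 um


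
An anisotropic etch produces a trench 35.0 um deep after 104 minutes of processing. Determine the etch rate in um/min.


Step 1: Etch rate = depth / time
Step 2: rate = 35.0 / 104
rate = 0.337 um/min


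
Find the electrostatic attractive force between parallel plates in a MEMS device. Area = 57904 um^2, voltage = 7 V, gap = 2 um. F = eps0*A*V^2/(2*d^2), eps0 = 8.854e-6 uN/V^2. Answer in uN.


Step 1: Identify parameters.
eps0 = 8.854e-6 uN/V^2, A = 57904 um^2, V = 7 V, d = 2 um
Step 2: Compute V^2 = 7^2 = 49
Step 3: Compute d^2 = 2^2 = 4
Step 4: F = 0.5 * 8.854e-6 * 57904 * 49 / 4
F = 3.14 uN


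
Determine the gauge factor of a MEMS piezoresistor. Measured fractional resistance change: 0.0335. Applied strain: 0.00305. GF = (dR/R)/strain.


Step 1: Identify values.
dR/R = 0.0335, strain = 0.00305
Step 2: GF = (dR/R) / strain = 0.0335 / 0.00305
GF = 11.0


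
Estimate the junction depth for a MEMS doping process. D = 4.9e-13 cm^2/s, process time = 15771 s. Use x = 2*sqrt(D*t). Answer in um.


Step 1: Compute D*t = 4.9e-13 * 15771 = 7.72779e-09 cm^2
Step 2: sqrt(D*t) = 8.79078e-05 cm
Step 3: x = 2 * 8.79078e-05 cm = 1.758156e-04 cm
Step 4: Convert to um (1 cm = 1e4 um): x = 1.758 um


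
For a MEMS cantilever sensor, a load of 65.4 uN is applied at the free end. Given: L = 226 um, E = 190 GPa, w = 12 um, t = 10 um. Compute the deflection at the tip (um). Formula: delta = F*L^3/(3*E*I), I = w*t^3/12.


Step 1: Calculate the second moment of area.
I = w * t^3 / 12 = 12 * 10^3 / 12 = 1000.0 um^4
Step 2: Convert E to consistent units (1 GPa = 1000 uN/um^2).
E = 190 GPa = 190000 uN/um^2
Step 3: Calculate tip deflection.
delta = F * L^3 / (3 * E * I)
delta = 65.4 * 226^3 / (3 * 190000 * 1000.0)
delta = 1.3244 um


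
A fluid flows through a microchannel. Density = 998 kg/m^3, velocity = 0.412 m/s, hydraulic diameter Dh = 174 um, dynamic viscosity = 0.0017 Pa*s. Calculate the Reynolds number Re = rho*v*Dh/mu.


Step 1: Convert Dh to meters: Dh = 174e-6 m
Step 2: Re = rho * v * Dh / mu
Re = 998 * 0.412 * 174e-6 / 0.0017
Re = 42.085


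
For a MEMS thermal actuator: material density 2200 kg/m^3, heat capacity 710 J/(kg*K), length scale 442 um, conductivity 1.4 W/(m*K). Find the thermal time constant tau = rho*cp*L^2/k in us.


Step 1: Convert L to m: L = 442e-6 m
Step 2: L^2 = (442e-6)^2 = 1.95364e-07 m^2
Step 3: tau = 2200 * 710 * 1.95364e-07 / 1.4 = 2.1797040571e-01 s
Step 4: Convert to microseconds (multiply by 1e6).
tau = 217970.406 us


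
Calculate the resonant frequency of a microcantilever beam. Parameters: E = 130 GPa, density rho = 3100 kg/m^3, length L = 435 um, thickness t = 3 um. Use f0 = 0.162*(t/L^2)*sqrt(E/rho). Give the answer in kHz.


Step 1: Convert units to SI.
t_SI = 3e-6 m, L_SI = 435e-6 m
Step 2: Calculate sqrt(E/rho).
sqrt(130e9 / 3100) = 6475.76 m/s
Step 3: Compute f0.
f0 = 0.162 * 3e-6 / (435e-6)^2 * 6475.76 = 16632.2 Hz = 16.63 kHz


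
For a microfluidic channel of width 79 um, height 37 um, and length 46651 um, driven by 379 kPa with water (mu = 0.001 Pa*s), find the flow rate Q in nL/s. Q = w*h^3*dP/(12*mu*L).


Step 1: Convert all dimensions to SI (meters).
w = 79e-6 m, h = 37e-6 m, L = 46651e-6 m, dP = 379e3 Pa
Step 2: Q = w * h^3 * dP / (12 * mu * L)
Q = 79e-6 * (37e-6)^3 * 379e3 / (12 * 0.001 * 46651e-6) = 2.70912641e-09 m^3/s
Step 3: Convert Q from m^3/s to nL/s (1 m^3 = 1e12 nL, so multiply by 1e12).
Q = 2709.126 nL/s


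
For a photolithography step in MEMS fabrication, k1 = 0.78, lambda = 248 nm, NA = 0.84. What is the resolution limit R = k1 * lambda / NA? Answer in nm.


Step 1: Identify values: k1 = 0.78, lambda = 248 nm, NA = 0.84
Step 2: R = k1 * lambda / NA
R = 0.78 * 248 / 0.84
R = 230.3 nm


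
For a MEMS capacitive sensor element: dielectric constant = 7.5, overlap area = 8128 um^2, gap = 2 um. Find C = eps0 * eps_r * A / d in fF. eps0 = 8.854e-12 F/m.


Step 1: Convert area to m^2: A = 8128e-12 m^2
Step 2: Convert gap to m: d = 2e-6 m
Step 3: C = eps0 * eps_r * A / d
C = 8.854e-12 * 7.5 * 8128e-12 / 2e-6
Step 4: Convert to fF (multiply by 1e15).
C = 269.87 fF


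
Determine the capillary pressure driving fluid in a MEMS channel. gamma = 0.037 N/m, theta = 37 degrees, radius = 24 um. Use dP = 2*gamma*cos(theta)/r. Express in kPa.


Step 1: cos(37 deg) = 0.7986
Step 2: Convert r to m: r = 24e-6 m
Step 3: dP = 2 * 0.037 * 0.7986 / 24e-6 = 2462.3 Pa
Step 4: Convert Pa to kPa (divide by 1000).
dP = 2.46 kPa


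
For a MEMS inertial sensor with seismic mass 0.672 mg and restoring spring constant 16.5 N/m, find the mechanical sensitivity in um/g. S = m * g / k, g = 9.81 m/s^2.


Step 1: Convert mass: m = 0.672 mg = 6.72e-07 kg
Step 2: S = m * g / k = 6.72e-07 * 9.81 / 16.5
Step 3: S = 4.00e-07 m/g
Step 4: Convert to um/g: S = 0.4 um/g


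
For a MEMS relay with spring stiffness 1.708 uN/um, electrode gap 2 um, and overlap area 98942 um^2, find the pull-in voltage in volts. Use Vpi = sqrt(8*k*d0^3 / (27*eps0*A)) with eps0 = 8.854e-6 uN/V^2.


Step 1: Compute numerator: 8 * k * d0^3 = 8 * 1.708 * 2^3 = 109.312
Step 2: Compute denominator: 27 * eps0 * A = 27 * 8.854e-6 * 98942 = 23.652877
Step 3: Vpi = sqrt(109.312 / 23.652877)
Vpi = 2.15 V


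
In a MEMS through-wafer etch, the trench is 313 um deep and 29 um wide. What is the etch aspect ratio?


Step 1: AR = depth / width
Step 2: AR = 313 / 29
AR = 10.8


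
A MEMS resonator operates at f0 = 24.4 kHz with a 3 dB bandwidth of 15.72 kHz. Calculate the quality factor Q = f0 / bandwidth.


Step 1: Q = f0 / bandwidth
Step 2: Q = 24.4 / 15.72
Q = 1.6


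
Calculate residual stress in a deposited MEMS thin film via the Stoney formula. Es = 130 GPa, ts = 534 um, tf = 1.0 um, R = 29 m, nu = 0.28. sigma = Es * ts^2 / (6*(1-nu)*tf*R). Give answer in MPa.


Step 1: Compute numerator: Es * ts^2 = 130 * 534^2 = 37070280 (GPa*um^2)
Step 2: Compute denominator (R in um): 6*(1-nu)*tf*R = 6*0.72*1.0*29e6 = 125280000.0 (um^2)
Step 3: sigma (GPa) = 37070280 / 125280000.0 = 2.95899e-01 GPa
Step 4: Convert to MPa (x1000): sigma = 295.9 MPa


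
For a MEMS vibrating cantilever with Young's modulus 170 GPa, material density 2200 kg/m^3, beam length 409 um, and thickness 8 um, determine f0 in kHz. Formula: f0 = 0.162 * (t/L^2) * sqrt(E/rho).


Step 1: Convert units to SI.
t_SI = 8e-6 m, L_SI = 409e-6 m
Step 2: Calculate sqrt(E/rho).
sqrt(170e9 / 2200) = 8790.49 m/s
Step 3: Compute f0.
f0 = 0.162 * 8e-6 / (409e-6)^2 * 8790.49 = 68103.8 Hz = 68.1 kHz


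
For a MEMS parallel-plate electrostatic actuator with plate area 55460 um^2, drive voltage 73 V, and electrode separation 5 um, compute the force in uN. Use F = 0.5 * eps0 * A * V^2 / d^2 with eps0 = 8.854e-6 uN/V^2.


Step 1: Identify parameters.
eps0 = 8.854e-6 uN/V^2, A = 55460 um^2, V = 73 V, d = 5 um
Step 2: Compute V^2 = 73^2 = 5329
Step 3: Compute d^2 = 5^2 = 25
Step 4: F = 0.5 * 8.854e-6 * 55460 * 5329 / 25
F = 52.335 uN


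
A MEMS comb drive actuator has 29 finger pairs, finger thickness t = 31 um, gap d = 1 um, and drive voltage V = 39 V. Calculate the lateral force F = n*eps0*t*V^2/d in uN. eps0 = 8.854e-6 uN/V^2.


Step 1: Parameters: n=29, eps0=8.854e-6 uN/V^2, t=31 um, V=39 V, d=1 um
Step 2: V^2 = 1521
Step 3: F = 29 * 8.854e-6 * 31 * 1521 / 1
F = 12.107 uN


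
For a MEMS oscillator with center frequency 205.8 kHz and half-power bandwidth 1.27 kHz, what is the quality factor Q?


Step 1: Q = f0 / bandwidth
Step 2: Q = 205.8 / 1.27
Q = 162.0


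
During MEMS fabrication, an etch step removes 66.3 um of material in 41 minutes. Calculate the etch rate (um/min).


Step 1: Etch rate = depth / time
Step 2: rate = 66.3 / 41
rate = 1.617 um/min


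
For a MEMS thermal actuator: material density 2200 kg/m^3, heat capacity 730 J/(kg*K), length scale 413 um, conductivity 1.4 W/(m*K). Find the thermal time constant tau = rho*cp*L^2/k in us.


Step 1: Convert L to m: L = 413e-6 m
Step 2: L^2 = (413e-6)^2 = 1.70569e-07 m^2
Step 3: tau = 2200 * 730 * 1.70569e-07 / 1.4 = 1.9566701e-01 s
Step 4: Convert to microseconds (multiply by 1e6).
tau = 195667.01 us


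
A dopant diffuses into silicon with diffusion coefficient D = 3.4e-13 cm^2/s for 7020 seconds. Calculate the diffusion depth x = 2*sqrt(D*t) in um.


Step 1: Compute D*t = 3.4e-13 * 7020 = 2.3868e-09 cm^2
Step 2: sqrt(D*t) = 4.8855e-05 cm
Step 3: x = 2 * 4.8855e-05 cm = 9.771e-05 cm
Step 4: Convert to um (1 cm = 1e4 um): x = 0.977 um


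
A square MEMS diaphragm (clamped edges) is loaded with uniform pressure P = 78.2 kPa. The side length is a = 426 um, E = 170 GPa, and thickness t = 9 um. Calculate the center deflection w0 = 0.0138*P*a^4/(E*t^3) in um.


Step 1: Convert pressure to compatible units (E is in GPa, so P in GPa).
P = 78.2 kPa = 78.2e-6 GPa
Step 2: Compute numerator: 0.0138 * P * a^4.
a^4 = 426^4 = 32933538576
numerator = 0.0138 * 78.2e-6 * 32933538576 = 3.55406e+04
Step 3: Compute denominator: E * t^3 = 170 * 9^3 = 123930
Step 4: w0 = numerator / denominator = 3.55406e+04 / 123930 = 0.2868 um


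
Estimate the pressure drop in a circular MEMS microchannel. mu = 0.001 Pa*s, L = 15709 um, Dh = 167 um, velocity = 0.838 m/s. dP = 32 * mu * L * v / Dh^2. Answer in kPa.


Step 1: Convert to SI: L = 15709e-6 m, Dh = 167e-6 m
Step 2: dP = 32 * 0.001 * 15709e-6 * 0.838 / (167e-6)^2
Step 3: dP = 15104.61 Pa
Step 4: Convert to kPa: dP = 15.1 kPa


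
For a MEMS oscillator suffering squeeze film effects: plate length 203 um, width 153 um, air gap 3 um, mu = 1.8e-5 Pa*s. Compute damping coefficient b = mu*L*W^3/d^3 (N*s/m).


Step 1: Convert to SI.
L = 203e-6 m, W = 153e-6 m, d = 3e-6 m
Step 2: W^3 = (153e-6)^3 = 3.58e-12 m^3
Step 3: d^3 = (3e-6)^3 = 2.70e-17 m^3
Step 4: b = 1.8e-5 * 203e-6 * 3.58e-12 / 2.70e-17
b = 4.85e-04 N*s/m


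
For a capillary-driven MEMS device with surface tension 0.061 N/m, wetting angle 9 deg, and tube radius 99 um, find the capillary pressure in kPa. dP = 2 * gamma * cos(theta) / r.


Step 1: cos(9 deg) = 0.9877
Step 2: Convert r to m: r = 99e-6 m
Step 3: dP = 2 * 0.061 * 0.9877 / 99e-6 = 1217.2 Pa
Step 4: Convert Pa to kPa (divide by 1000).
dP = 1.22 kPa


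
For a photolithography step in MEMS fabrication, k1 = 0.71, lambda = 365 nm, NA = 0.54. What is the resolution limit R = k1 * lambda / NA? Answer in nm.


Step 1: Identify values: k1 = 0.71, lambda = 365 nm, NA = 0.54
Step 2: R = k1 * lambda / NA
R = 0.71 * 365 / 0.54
R = 479.9 nm


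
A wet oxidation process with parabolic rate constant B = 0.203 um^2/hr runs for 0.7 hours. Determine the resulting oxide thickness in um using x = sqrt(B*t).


Step 1: Compute B*t = 0.203 * 0.7 = 0.1421
Step 2: x = sqrt(0.1421)
x = 0.377 um


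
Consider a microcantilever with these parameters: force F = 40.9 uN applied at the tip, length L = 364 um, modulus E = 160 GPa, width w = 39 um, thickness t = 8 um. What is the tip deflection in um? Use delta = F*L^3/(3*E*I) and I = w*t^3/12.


Step 1: Calculate the second moment of area.
I = w * t^3 / 12 = 39 * 8^3 / 12 = 1664.0 um^4
Step 2: Convert E to consistent units (1 GPa = 1000 uN/um^2).
E = 160 GPa = 160000 uN/um^2
Step 3: Calculate tip deflection.
delta = F * L^3 / (3 * E * I)
delta = 40.9 * 364^3 / (3 * 160000 * 1664.0)
delta = 2.4696 um


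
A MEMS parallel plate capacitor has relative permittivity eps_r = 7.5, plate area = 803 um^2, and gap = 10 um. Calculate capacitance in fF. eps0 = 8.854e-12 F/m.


Step 1: Convert area to m^2: A = 803e-12 m^2
Step 2: Convert gap to m: d = 10e-6 m
Step 3: C = eps0 * eps_r * A / d
C = 8.854e-12 * 7.5 * 803e-12 / 10e-6
Step 4: Convert to fF (multiply by 1e15).
C = 5.33 fF


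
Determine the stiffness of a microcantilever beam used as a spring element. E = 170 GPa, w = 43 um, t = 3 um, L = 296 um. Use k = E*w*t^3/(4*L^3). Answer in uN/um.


Step 1: Convert E to consistent units (1 GPa = 1000 uN/um^2).
E = 170 GPa = 170000 uN/um^2
Step 2: Compute t^3 = 3^3 = 27
Step 3: Compute L^3 = 296^3 = 25934336
Step 4: k = 170000 * 43 * 27 / (4 * 25934336)
k = 1.9026 uN/um


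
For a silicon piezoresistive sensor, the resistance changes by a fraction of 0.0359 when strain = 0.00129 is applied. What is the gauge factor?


Step 1: Identify values.
dR/R = 0.0359, strain = 0.00129
Step 2: GF = (dR/R) / strain = 0.0359 / 0.00129
GF = 27.8


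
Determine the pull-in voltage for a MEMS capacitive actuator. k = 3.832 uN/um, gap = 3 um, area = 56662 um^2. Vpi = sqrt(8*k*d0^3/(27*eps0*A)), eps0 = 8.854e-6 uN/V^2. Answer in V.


Step 1: Compute numerator: 8 * k * d0^3 = 8 * 3.832 * 3^3 = 827.712
Step 2: Compute denominator: 27 * eps0 * A = 27 * 8.854e-6 * 56662 = 13.545504
Step 3: Vpi = sqrt(827.712 / 13.545504)
Vpi = 7.82 V


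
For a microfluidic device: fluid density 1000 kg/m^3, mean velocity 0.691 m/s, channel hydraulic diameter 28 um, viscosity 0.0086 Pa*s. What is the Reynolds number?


Step 1: Convert Dh to meters: Dh = 28e-6 m
Step 2: Re = rho * v * Dh / mu
Re = 1000 * 0.691 * 28e-6 / 0.0086
Re = 2.25


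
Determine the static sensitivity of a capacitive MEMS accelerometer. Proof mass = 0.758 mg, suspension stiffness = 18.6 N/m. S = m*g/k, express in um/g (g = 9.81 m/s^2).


Step 1: Convert mass: m = 0.758 mg = 7.58e-07 kg
Step 2: S = m * g / k = 7.58e-07 * 9.81 / 18.6
Step 3: S = 4.00e-07 m/g
Step 4: Convert to um/g: S = 0.4 um/g


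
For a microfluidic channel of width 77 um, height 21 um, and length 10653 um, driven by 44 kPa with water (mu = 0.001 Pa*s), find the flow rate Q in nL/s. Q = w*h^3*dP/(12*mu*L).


Step 1: Convert all dimensions to SI (meters).
w = 77e-6 m, h = 21e-6 m, L = 10653e-6 m, dP = 44e3 Pa
Step 2: Q = w * h^3 * dP / (12 * mu * L)
Q = 77e-6 * (21e-6)^3 * 44e3 / (12 * 0.001 * 10653e-6) = 2.4544157e-10 m^3/s
Step 3: Convert Q from m^3/s to nL/s (1 m^3 = 1e12 nL, so multiply by 1e12).
Q = 245.442 nL/s


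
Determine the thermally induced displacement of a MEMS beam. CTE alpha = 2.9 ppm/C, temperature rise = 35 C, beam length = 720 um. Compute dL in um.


Step 1: Convert CTE: alpha = 2.9 ppm/C = 2.9e-6 /C
Step 2: dL = 2.9e-6 * 35 * 720
dL = 0.0731 um


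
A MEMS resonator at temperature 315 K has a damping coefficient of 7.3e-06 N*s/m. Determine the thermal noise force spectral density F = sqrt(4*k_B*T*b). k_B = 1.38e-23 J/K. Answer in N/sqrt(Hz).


Step 1: Compute 4 * k_B * T * b
= 4 * 1.38e-23 * 315 * 7.3e-06
= 1.2693e-25 N^2/Hz
Step 2: F_noise = sqrt(1.2693e-25)
F_noise = 3.56e-13 N/sqrt(Hz)


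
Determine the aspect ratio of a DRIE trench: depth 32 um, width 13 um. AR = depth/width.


Step 1: AR = depth / width
Step 2: AR = 32 / 13
AR = 2.5


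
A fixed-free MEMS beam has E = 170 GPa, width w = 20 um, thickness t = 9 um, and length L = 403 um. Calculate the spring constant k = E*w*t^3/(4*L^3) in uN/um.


Step 1: Convert E to consistent units (1 GPa = 1000 uN/um^2).
E = 170 GPa = 170000 uN/um^2
Step 2: Compute t^3 = 9^3 = 729
Step 3: Compute L^3 = 403^3 = 65450827
Step 4: k = 170000 * 20 * 729 / (4 * 65450827)
k = 9.4674 uN/um


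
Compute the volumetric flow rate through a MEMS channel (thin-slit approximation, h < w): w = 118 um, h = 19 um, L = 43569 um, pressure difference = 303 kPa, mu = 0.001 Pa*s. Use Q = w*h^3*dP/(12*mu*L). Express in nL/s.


Step 1: Convert all dimensions to SI (meters).
w = 118e-6 m, h = 19e-6 m, L = 43569e-6 m, dP = 303e3 Pa
Step 2: Q = w * h^3 * dP / (12 * mu * L)
Q = 118e-6 * (19e-6)^3 * 303e3 / (12 * 0.001 * 43569e-6) = 4.6905806e-10 m^3/s
Step 3: Convert Q from m^3/s to nL/s (1 m^3 = 1e12 nL, so multiply by 1e12).
Q = 469.058 nL/s


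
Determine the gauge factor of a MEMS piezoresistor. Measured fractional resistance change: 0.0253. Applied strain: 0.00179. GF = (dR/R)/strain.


Step 1: Identify values.
dR/R = 0.0253, strain = 0.00179
Step 2: GF = (dR/R) / strain = 0.0253 / 0.00179
GF = 14.1


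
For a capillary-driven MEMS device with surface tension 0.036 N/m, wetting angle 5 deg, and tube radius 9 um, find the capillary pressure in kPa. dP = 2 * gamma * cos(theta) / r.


Step 1: cos(5 deg) = 0.9962
Step 2: Convert r to m: r = 9e-6 m
Step 3: dP = 2 * 0.036 * 0.9962 / 9e-6 = 7969.6 Pa
Step 4: Convert Pa to kPa (divide by 1000).
dP = 7.97 kPa


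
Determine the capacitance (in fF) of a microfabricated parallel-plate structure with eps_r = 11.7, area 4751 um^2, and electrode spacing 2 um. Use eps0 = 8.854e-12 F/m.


Step 1: Convert area to m^2: A = 4751e-12 m^2
Step 2: Convert gap to m: d = 2e-6 m
Step 3: C = eps0 * eps_r * A / d
C = 8.854e-12 * 11.7 * 4751e-12 / 2e-6
Step 4: Convert to fF (multiply by 1e15).
C = 246.08 fF


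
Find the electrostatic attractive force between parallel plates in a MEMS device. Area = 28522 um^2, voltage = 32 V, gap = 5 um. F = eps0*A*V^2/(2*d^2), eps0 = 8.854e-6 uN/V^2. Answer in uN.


Step 1: Identify parameters.
eps0 = 8.854e-6 uN/V^2, A = 28522 um^2, V = 32 V, d = 5 um
Step 2: Compute V^2 = 32^2 = 1024
Step 3: Compute d^2 = 5^2 = 25
Step 4: F = 0.5 * 8.854e-6 * 28522 * 1024 / 25
F = 5.172 uN


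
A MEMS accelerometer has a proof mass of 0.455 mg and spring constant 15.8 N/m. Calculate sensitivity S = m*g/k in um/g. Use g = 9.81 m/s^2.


Step 1: Convert mass: m = 0.455 mg = 4.55e-07 kg
Step 2: S = m * g / k = 4.55e-07 * 9.81 / 15.8
Step 3: S = 2.83e-07 m/g
Step 4: Convert to um/g: S = 0.283 um/g


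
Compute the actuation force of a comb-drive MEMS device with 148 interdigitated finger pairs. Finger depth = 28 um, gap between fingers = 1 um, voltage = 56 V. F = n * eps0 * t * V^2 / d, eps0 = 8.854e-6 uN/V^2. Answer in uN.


Step 1: Parameters: n=148, eps0=8.854e-6 uN/V^2, t=28 um, V=56 V, d=1 um
Step 2: V^2 = 3136
Step 3: F = 148 * 8.854e-6 * 28 * 3136 / 1
F = 115.063 uN


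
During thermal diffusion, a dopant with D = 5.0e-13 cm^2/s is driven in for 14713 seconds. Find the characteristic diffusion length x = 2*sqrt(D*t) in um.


Step 1: Compute D*t = 5.0e-13 * 14713 = 7.3565e-09 cm^2
Step 2: sqrt(D*t) = 8.577e-05 cm
Step 3: x = 2 * 8.577e-05 cm = 1.7154e-04 cm
Step 4: Convert to um (1 cm = 1e4 um): x = 1.715 um


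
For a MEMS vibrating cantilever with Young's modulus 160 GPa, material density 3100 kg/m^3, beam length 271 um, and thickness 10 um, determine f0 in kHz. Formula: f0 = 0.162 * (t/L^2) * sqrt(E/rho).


Step 1: Convert units to SI.
t_SI = 10e-6 m, L_SI = 271e-6 m
Step 2: Calculate sqrt(E/rho).
sqrt(160e9 / 3100) = 7184.21 m/s
Step 3: Compute f0.
f0 = 0.162 * 10e-6 / (271e-6)^2 * 7184.21 = 158473.1 Hz = 158.47 kHz


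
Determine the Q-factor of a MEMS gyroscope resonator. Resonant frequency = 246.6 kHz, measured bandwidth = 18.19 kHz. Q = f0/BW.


Step 1: Q = f0 / bandwidth
Step 2: Q = 246.6 / 18.19
Q = 13.6


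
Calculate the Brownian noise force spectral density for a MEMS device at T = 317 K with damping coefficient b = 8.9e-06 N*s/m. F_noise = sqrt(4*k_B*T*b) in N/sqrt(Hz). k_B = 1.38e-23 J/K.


Step 1: Compute 4 * k_B * T * b
= 4 * 1.38e-23 * 317 * 8.9e-06
= 1.5574e-25 N^2/Hz
Step 2: F_noise = sqrt(1.5574e-25)
F_noise = 3.95e-13 N/sqrt(Hz)


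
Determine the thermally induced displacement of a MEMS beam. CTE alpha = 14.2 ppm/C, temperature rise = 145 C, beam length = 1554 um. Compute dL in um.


Step 1: Convert CTE: alpha = 14.2 ppm/C = 14.2e-6 /C
Step 2: dL = 14.2e-6 * 145 * 1554
dL = 3.1997 um


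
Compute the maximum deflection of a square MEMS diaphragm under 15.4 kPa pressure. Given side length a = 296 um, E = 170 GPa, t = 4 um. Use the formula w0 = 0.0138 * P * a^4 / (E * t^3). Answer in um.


Step 1: Convert pressure to compatible units (E is in GPa, so P in GPa).
P = 15.4 kPa = 15.4e-6 GPa
Step 2: Compute numerator: 0.0138 * P * a^4.
a^4 = 296^4 = 7676563456
numerator = 0.0138 * 15.4e-6 * 7676563456 = 1.63142e+03
Step 3: Compute denominator: E * t^3 = 170 * 4^3 = 10880
Step 4: w0 = numerator / denominator = 1.63142e+03 / 10880 = 0.1499 um


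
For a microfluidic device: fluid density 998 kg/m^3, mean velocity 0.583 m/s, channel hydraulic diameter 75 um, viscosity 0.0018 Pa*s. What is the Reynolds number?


Step 1: Convert Dh to meters: Dh = 75e-6 m
Step 2: Re = rho * v * Dh / mu
Re = 998 * 0.583 * 75e-6 / 0.0018
Re = 24.243


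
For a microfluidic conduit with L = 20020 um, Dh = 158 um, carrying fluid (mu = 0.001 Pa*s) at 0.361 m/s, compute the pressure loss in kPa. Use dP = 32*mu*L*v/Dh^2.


Step 1: Convert to SI: L = 20020e-6 m, Dh = 158e-6 m
Step 2: dP = 32 * 0.001 * 20020e-6 * 0.361 / (158e-6)^2
Step 3: dP = 9264.18 Pa
Step 4: Convert to kPa: dP = 9.26 kPa


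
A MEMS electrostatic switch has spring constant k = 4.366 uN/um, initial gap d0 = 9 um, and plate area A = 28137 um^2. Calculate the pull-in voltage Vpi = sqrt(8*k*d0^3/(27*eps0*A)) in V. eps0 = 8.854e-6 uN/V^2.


Step 1: Compute numerator: 8 * k * d0^3 = 8 * 4.366 * 9^3 = 25462.512
Step 2: Compute denominator: 27 * eps0 * A = 27 * 8.854e-6 * 28137 = 6.726375
Step 3: Vpi = sqrt(25462.512 / 6.726375)
Vpi = 61.53 V


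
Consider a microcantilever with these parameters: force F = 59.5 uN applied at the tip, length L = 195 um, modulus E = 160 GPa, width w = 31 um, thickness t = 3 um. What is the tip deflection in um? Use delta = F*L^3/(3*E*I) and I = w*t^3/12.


Step 1: Calculate the second moment of area.
I = w * t^3 / 12 = 31 * 3^3 / 12 = 69.75 um^4
Step 2: Convert E to consistent units (1 GPa = 1000 uN/um^2).
E = 160 GPa = 160000 uN/um^2
Step 3: Calculate tip deflection.
delta = F * L^3 / (3 * E * I)
delta = 59.5 * 195^3 / (3 * 160000 * 69.75)
delta = 13.1776 um


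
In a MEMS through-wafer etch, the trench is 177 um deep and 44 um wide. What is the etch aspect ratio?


Step 1: AR = depth / width
Step 2: AR = 177 / 44
AR = 4.0


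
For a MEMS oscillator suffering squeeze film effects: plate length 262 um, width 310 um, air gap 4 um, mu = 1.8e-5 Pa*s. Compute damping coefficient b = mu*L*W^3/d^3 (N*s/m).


Step 1: Convert to SI.
L = 262e-6 m, W = 310e-6 m, d = 4e-6 m
Step 2: W^3 = (310e-6)^3 = 2.98e-11 m^3
Step 3: d^3 = (4e-6)^3 = 6.40e-17 m^3
Step 4: b = 1.8e-5 * 262e-6 * 2.98e-11 / 6.40e-17
b = 2.20e-03 N*s/m


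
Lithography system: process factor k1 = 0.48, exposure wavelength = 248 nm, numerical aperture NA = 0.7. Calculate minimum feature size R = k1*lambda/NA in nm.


Step 1: Identify values: k1 = 0.48, lambda = 248 nm, NA = 0.7
Step 2: R = k1 * lambda / NA
R = 0.48 * 248 / 0.7
R = 170.1 nm
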